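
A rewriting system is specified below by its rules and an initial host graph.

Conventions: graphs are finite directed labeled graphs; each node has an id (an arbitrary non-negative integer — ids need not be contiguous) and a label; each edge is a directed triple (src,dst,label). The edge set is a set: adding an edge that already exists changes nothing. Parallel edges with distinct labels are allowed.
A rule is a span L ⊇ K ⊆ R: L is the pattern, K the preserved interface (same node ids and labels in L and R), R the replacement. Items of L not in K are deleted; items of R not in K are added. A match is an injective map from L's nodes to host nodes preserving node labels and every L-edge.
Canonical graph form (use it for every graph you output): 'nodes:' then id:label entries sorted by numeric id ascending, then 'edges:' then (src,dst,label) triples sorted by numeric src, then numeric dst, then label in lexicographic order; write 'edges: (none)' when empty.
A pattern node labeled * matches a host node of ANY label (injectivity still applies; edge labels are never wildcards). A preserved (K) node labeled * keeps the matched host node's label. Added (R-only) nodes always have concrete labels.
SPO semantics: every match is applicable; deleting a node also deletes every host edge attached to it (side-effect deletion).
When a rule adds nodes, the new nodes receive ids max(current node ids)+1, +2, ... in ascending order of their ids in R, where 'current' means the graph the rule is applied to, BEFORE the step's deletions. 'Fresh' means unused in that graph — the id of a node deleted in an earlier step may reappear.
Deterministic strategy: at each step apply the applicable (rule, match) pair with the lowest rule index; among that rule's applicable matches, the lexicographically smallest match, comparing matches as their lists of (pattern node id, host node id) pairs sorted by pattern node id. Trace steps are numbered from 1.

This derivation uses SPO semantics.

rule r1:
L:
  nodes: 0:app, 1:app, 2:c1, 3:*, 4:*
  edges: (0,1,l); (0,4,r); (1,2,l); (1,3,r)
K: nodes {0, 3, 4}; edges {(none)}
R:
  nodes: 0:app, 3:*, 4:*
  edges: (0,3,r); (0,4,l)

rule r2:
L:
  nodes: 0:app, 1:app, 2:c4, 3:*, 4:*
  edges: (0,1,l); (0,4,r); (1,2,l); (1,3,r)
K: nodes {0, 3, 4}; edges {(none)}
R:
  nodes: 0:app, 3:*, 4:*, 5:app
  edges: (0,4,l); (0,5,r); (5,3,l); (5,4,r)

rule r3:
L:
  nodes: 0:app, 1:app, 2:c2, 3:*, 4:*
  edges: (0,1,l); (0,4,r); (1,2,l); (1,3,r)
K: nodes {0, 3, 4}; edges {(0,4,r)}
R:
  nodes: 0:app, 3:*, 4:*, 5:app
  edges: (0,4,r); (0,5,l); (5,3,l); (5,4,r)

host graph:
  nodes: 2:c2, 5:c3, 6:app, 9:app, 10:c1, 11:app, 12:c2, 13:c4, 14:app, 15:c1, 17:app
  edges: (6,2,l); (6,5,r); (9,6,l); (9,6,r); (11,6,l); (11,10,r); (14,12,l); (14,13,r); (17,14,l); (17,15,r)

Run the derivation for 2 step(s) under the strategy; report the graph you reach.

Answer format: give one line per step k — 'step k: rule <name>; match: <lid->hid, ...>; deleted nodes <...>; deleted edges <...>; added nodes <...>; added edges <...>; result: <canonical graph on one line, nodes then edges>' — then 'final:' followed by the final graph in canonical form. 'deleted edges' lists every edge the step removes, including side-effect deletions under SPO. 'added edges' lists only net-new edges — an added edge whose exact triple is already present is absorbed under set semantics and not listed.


step 1: rule r3; match: 0->11, 1->6, 2->2, 3->5, 4->10; deleted nodes 2, 6; deleted edges (6,2,l); (6,5,r); (9,6,l); (9,6,r); (11,6,l); added nodes 18; added edges (11,18,l); (18,5,l); (18,10,r); result: nodes: 5:c3, 9:app, 10:c1, 11:app, 12:c2, 13:c4, 14:app, 15:c1, 17:app, 18:app edges: (11,10,r); (11,18,l); (14,12,l); (14,13,r); (17,14,l); (17,15,r); (18,5,l); (18,10,r)
step 2: rule r3; match: 0->17, 1->14, 2->12, 3->13, 4->15; deleted nodes 12, 14; deleted edges (14,12,l); (14,13,r); (17,14,l); added nodes 19; added edges (17,19,l); (19,13,l); (19,15,r); result: nodes: 5:c3, 9:app, 10:c1, 11:app, 13:c4, 15:c1, 17:app, 18:app, 19:app edges: (11,10,r); (11,18,l); (17,15,r); (17,19,l); (18,5,l); (18,10,r); (19,13,l); (19,15,r)
final:
nodes: 5:c3, 9:app, 10:c1, 11:app, 13:c4, 15:c1, 17:app, 18:app, 19:app
edges: (11,10,r); (11,18,l); (17,15,r); (17,19,l); (18,5,l); (18,10,r); (19,13,l); (19,15,r)


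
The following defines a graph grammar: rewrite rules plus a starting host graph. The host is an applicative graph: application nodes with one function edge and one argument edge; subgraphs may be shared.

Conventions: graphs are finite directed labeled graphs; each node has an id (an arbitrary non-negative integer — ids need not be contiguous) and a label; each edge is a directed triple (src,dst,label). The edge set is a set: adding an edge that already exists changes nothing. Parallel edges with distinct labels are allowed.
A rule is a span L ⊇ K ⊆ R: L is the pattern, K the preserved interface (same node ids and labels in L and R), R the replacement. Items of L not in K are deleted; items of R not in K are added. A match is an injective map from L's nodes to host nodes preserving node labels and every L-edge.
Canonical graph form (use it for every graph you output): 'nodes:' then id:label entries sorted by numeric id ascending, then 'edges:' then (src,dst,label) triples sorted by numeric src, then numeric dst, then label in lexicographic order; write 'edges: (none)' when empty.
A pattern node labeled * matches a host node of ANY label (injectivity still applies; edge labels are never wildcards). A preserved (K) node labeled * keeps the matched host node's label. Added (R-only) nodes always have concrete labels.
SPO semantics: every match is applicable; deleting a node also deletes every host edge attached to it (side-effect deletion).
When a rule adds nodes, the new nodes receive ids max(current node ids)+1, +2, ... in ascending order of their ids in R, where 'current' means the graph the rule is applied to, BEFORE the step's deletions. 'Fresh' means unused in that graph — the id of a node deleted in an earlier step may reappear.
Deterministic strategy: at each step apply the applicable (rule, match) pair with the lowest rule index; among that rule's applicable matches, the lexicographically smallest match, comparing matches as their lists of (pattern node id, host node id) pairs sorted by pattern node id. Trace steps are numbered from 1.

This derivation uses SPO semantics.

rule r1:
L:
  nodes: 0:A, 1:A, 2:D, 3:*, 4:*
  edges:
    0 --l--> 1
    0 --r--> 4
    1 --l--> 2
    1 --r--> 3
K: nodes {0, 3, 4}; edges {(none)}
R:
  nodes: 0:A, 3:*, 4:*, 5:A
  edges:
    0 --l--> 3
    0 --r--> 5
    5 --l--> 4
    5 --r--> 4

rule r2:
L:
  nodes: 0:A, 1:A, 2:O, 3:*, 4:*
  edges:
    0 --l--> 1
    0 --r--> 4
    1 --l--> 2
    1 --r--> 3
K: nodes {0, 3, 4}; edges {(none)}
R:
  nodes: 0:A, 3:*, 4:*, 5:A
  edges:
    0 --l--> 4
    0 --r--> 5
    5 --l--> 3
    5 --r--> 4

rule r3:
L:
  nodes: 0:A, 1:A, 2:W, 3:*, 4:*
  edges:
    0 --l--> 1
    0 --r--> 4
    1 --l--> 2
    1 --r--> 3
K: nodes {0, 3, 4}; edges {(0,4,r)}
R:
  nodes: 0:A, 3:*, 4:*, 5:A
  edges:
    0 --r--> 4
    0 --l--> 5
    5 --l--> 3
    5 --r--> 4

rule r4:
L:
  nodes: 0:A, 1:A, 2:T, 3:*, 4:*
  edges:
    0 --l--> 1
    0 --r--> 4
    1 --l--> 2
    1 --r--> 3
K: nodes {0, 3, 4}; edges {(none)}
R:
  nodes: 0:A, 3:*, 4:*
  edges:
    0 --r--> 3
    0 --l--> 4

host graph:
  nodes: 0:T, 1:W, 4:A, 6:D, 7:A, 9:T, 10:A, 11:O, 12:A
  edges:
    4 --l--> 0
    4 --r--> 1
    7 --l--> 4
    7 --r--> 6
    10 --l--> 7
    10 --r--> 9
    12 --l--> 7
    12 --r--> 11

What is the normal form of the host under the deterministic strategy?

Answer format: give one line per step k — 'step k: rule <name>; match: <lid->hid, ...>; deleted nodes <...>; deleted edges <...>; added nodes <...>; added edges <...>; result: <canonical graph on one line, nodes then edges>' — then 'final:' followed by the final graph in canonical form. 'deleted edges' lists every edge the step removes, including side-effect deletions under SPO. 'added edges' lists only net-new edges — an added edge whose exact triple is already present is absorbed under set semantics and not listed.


step 1: rule r4; match: 0->7, 1->4, 2->0, 3->1, 4->6; deleted nodes 0, 4; deleted edges (4,0,l); (4,1,r); (7,4,l); (7,6,r); added nodes (none); added edges (7,1,r); (7,6,l); result: nodes: 1:W, 6:D, 7:A, 9:T, 10:A, 11:O, 12:A edges: (7,1,r); (7,6,l); (10,7,l); (10,9,r); (12,7,l); (12,11,r)
step 2: rule r1; match: 0->10, 1->7, 2->6, 3->1, 4->9; deleted nodes 6, 7; deleted edges (7,1,r); (7,6,l); (10,7,l); (10,9,r); (12,7,l); added nodes 13; added edges (10,1,l); (10,13,r); (13,9,l); (13,9,r); result: nodes: 1:W, 9:T, 10:A, 11:O, 12:A, 13:A edges: (10,1,l); (10,13,r); (12,11,r); (13,9,l); (13,9,r)
final:
nodes: 1:W, 9:T, 10:A, 11:O, 12:A, 13:A
edges: (10,1,l); (10,13,r); (12,11,r); (13,9,l); (13,9,r)


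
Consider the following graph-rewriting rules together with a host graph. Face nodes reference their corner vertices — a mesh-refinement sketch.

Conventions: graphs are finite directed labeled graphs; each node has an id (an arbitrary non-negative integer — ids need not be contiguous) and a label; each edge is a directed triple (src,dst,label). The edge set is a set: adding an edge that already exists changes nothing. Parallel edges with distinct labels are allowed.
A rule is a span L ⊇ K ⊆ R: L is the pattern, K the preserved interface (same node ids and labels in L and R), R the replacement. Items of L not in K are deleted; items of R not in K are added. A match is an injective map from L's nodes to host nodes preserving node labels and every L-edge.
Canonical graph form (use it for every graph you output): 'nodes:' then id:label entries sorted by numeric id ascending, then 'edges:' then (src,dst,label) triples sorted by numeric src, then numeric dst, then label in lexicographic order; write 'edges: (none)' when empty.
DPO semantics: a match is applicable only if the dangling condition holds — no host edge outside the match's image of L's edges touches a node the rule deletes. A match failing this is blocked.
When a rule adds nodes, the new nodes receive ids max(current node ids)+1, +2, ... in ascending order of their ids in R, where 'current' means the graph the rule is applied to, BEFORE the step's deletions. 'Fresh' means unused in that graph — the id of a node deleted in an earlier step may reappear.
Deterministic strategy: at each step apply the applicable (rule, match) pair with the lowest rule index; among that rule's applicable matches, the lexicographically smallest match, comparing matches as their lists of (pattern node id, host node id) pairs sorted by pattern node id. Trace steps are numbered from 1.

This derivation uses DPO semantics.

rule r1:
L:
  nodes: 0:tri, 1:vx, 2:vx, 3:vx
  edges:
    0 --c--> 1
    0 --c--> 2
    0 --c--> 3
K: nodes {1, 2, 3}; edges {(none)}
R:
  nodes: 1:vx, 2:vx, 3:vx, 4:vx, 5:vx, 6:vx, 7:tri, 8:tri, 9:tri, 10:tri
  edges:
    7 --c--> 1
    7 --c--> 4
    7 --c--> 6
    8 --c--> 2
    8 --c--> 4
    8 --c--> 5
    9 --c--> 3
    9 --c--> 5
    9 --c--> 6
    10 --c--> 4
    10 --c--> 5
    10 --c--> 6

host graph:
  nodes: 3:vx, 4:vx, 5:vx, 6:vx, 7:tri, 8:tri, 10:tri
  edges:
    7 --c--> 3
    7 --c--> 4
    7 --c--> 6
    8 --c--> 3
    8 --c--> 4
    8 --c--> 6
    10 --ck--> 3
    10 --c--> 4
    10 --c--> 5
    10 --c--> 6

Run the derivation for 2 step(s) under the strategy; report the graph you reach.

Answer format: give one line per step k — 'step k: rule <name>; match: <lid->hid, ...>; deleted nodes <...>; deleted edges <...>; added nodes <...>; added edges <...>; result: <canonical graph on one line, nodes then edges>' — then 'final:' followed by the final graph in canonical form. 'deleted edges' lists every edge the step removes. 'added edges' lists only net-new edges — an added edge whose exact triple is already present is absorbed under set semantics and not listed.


step 1: rule r1; match: 0->7, 1->3, 2->4, 3->6; deleted nodes 7; deleted edges (7,3,c); (7,4,c); (7,6,c); added nodes 11, 12, 13, 14, 15, 16, 17; added edges (14,3,c); (14,11,c); (14,13,c); (15,4,c); (15,11,c); (15,12,c); (16,6,c); (16,12,c); (16,13,c); (17,11,c); (17,12,c); (17,13,c); result: nodes: 3:vx, 4:vx, 5:vx, 6:vx, 8:tri, 10:tri, 11:vx, 12:vx, 13:vx, 14:tri, 15:tri, 16:tri, 17:tri edges: (8,3,c); (8,4,c); (8,6,c); (10,3,ck); (10,4,c); (10,5,c); (10,6,c); (14,3,c); (14,11,c); (14,13,c); (15,4,c); (15,11,c); (15,12,c); (16,6,c); (16,12,c); (16,13,c); (17,11,c); (17,12,c); (17,13,c)
step 2: rule r1; match: 0->8, 1->3, 2->4, 3->6; deleted nodes 8; deleted edges (8,3,c); (8,4,c); (8,6,c); added nodes 18, 19, 20, 21, 22, 23, 24; added edges (21,3,c); (21,18,c); (21,20,c); (22,4,c); (22,18,c); (22,19,c); (23,6,c); (23,19,c); (23,20,c); (24,18,c); (24,19,c); (24,20,c); result: nodes: 3:vx, 4:vx, 5:vx, 6:vx, 10:tri, 11:vx, 12:vx, 13:vx, 14:tri, 15:tri, 16:tri, 17:tri, 18:vx, 19:vx, 20:vx, 21:tri, 22:tri, 23:tri, 24:tri edges: (10,3,ck); (10,4,c); (10,5,c); (10,6,c); (14,3,c); (14,11,c); (14,13,c); (15,4,c); (15,11,c); (15,12,c); (16,6,c); (16,12,c); (16,13,c); (17,11,c); (17,12,c); (17,13,c); (21,3,c); (21,18,c); (21,20,c); (22,4,c); (22,18,c); (22,19,c); (23,6,c); (23,19,c); (23,20,c); (24,18,c); (24,19,c); (24,20,c)
final:
nodes: 3:vx, 4:vx, 5:vx, 6:vx, 10:tri, 11:vx, 12:vx, 13:vx, 14:tri, 15:tri, 16:tri, 17:tri, 18:vx, 19:vx, 20:vx, 21:tri, 22:tri, 23:tri, 24:tri
edges: (10,3,ck); (10,4,c); (10,5,c); (10,6,c); (14,3,c); (14,11,c); (14,13,c); (15,4,c); (15,11,c); (15,12,c); (16,6,c); (16,12,c); (16,13,c); (17,11,c); (17,12,c); (17,13,c); (21,3,c); (21,18,c); (21,20,c); (22,4,c); (22,18,c); (22,19,c); (23,6,c); (23,19,c); (23,20,c); (24,18,c); (24,19,c); (24,20,c)


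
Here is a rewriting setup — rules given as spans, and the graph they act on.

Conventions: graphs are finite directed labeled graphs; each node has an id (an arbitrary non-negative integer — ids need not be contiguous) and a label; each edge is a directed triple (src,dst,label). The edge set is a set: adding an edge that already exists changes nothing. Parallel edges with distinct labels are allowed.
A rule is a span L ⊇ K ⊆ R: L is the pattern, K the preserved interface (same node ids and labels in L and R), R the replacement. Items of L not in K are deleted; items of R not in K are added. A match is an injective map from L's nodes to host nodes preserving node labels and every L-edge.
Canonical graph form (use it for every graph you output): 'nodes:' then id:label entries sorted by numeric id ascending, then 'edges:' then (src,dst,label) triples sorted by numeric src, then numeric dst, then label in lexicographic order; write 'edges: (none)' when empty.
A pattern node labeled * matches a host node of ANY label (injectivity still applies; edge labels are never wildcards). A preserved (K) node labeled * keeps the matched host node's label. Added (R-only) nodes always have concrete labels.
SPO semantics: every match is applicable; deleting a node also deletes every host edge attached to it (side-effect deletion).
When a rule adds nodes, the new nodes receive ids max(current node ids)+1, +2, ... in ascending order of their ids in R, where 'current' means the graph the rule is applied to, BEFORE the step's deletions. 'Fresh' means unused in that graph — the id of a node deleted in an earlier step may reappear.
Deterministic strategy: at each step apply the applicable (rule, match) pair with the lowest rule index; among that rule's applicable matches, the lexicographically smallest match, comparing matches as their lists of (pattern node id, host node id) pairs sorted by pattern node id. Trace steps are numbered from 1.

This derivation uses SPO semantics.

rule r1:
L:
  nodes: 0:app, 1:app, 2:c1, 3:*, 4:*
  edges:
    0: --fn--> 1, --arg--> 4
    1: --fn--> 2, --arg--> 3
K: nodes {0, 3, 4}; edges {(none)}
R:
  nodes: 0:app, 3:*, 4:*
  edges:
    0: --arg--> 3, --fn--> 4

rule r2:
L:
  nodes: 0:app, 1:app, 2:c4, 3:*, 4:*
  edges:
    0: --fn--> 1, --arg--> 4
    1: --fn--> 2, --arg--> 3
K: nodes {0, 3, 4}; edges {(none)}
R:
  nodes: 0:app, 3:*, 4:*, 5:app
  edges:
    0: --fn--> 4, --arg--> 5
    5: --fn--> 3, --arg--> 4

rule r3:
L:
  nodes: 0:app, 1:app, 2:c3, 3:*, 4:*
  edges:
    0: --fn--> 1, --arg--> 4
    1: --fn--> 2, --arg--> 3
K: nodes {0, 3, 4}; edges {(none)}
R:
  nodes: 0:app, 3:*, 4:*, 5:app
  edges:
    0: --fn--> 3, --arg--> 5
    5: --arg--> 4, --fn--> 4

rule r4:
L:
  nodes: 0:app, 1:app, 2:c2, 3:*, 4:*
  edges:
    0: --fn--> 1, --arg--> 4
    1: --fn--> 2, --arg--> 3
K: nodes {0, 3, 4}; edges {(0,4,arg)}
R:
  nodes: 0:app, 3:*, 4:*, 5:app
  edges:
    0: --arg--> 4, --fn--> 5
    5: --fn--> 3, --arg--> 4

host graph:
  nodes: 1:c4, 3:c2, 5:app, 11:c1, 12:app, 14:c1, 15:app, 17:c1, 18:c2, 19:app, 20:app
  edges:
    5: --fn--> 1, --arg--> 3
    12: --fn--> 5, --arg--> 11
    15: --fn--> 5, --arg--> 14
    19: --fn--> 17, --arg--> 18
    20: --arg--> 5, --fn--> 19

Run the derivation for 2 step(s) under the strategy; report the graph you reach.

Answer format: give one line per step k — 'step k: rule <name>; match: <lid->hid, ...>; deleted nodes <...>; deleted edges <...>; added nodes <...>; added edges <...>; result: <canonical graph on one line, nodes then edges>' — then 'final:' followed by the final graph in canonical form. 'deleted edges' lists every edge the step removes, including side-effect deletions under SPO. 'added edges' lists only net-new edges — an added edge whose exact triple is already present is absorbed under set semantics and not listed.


step 1: rule r1; match: 0->20, 1->19, 2->17, 3->18, 4->5; deleted nodes 17, 19; deleted edges (19,17,fn); (19,18,arg); (20,5,arg); (20,19,fn); added nodes (none); added edges (20,5,fn); (20,18,arg); result: nodes: 1:c4, 3:c2, 5:app, 11:c1, 12:app, 14:c1, 15:app, 18:c2, 20:app edges: (5,1,fn); (5,3,arg); (12,5,fn); (12,11,arg); (15,5,fn); (15,14,arg); (20,5,fn); (20,18,arg)
step 2: rule r2; match: 0->12, 1->5, 2->1, 3->3, 4->11; deleted nodes 1, 5; deleted edges (5,1,fn); (5,3,arg); (12,5,fn); (12,11,arg); (15,5,fn); (20,5,fn); added nodes 21; added edges (12,11,fn); (12,21,arg); (21,3,fn); (21,11,arg); result: nodes: 3:c2, 11:c1, 12:app, 14:c1, 15:app, 18:c2, 20:app, 21:app edges: (12,11,fn); (12,21,arg); (15,14,arg); (20,18,arg); (21,3,fn); (21,11,arg)
final:
nodes: 3:c2, 11:c1, 12:app, 14:c1, 15:app, 18:c2, 20:app, 21:app
edges: (12,11,fn); (12,21,arg); (15,14,arg); (20,18,arg); (21,3,fn); (21,11,arg)


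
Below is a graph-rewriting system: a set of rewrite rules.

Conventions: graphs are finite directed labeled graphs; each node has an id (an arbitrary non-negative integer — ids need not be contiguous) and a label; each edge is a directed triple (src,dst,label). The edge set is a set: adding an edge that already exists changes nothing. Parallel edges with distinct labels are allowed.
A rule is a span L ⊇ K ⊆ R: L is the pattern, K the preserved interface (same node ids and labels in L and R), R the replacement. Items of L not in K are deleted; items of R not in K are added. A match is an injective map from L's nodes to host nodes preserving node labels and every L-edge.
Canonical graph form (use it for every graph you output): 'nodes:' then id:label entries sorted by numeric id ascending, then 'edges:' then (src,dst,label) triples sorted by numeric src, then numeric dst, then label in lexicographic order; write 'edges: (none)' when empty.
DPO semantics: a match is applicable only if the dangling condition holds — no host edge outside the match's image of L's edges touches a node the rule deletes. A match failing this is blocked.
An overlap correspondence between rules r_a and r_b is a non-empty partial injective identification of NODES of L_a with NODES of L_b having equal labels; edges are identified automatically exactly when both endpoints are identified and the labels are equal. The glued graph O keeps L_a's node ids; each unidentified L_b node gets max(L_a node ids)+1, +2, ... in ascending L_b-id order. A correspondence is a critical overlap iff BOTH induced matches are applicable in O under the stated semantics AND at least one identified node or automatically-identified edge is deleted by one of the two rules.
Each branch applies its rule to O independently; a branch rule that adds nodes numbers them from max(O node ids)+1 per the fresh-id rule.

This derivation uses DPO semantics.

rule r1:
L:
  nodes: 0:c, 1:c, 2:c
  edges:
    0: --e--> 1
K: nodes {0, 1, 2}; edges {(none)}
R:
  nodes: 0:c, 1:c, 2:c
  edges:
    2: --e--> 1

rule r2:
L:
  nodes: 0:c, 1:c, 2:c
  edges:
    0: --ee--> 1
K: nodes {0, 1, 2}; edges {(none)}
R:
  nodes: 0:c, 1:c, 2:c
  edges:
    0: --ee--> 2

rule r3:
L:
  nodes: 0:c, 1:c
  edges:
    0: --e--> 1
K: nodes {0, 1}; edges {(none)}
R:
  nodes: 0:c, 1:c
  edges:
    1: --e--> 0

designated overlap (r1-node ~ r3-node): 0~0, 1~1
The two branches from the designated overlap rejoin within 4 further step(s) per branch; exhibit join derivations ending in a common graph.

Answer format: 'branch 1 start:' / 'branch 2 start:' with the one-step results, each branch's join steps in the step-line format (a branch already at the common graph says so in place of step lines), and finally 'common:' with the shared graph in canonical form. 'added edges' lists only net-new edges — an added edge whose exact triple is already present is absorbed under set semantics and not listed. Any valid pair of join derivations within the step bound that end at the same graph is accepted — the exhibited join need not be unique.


branch 1 start:
nodes: 0:c, 1:c, 2:c
edges: (2,1,e)
branch 2 start:
nodes: 0:c, 1:c, 2:c
edges: (1,0,e)
branch 1 step 1: rule r1; match: 0->2, 1->1, 2->0; deleted nodes (none); deleted edges (2,1,e); added nodes (none); added edges (0,1,e); result: nodes: 0:c, 1:c, 2:c edges: (0,1,e)
branch 2 step 1: rule r3; match: 0->1, 1->0; deleted nodes (none); deleted edges (1,0,e); added nodes (none); added edges (0,1,e); result: nodes: 0:c, 1:c, 2:c edges: (0,1,e)
common:
nodes: 0:c, 1:c, 2:c
edges: (0,1,e)


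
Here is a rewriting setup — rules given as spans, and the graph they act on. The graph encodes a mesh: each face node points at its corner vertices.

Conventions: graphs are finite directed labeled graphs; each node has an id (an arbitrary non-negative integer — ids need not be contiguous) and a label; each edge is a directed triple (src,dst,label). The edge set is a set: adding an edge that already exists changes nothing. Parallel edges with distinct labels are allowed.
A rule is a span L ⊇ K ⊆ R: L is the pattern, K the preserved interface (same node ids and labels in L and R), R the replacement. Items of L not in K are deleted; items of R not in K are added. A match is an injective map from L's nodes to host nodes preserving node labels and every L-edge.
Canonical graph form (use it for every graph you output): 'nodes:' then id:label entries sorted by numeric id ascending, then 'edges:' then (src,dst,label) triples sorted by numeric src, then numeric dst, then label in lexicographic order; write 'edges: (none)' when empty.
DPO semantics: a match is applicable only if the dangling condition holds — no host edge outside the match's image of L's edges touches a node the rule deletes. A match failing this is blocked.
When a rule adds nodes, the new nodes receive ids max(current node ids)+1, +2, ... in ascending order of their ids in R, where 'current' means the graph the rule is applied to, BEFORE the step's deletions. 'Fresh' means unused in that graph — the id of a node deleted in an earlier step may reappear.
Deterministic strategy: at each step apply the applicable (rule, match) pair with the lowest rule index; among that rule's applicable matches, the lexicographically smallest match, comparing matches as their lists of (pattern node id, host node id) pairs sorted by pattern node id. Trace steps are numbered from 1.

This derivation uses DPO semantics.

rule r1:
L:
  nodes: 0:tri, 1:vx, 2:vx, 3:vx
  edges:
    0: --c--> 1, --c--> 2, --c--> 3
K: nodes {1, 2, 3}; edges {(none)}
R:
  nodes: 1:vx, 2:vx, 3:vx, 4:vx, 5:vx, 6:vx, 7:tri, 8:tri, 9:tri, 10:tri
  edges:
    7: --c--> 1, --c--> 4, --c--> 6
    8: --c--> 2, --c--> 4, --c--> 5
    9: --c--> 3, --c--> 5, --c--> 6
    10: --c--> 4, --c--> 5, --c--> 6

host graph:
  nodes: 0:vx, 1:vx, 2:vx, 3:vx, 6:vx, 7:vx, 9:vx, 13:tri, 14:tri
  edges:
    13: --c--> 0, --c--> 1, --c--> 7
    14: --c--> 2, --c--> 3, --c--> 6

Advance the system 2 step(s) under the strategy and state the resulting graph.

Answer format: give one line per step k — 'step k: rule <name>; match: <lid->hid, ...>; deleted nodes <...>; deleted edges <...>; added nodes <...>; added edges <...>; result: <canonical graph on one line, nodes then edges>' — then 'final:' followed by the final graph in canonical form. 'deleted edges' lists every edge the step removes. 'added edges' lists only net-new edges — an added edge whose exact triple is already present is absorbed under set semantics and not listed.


step 1: rule r1; match: 0->13, 1->0, 2->1, 3->7; deleted nodes 13; deleted edges (13,0,c); (13,1,c); (13,7,c); added nodes 15, 16, 17, 18, 19, 20, 21; added edges (18,0,c); (18,15,c); (18,17,c); (19,1,c); (19,15,c); (19,16,c); (20,7,c); (20,16,c); (20,17,c); (21,15,c); (21,16,c); (21,17,c); result: nodes: 0:vx, 1:vx, 2:vx, 3:vx, 6:vx, 7:vx, 9:vx, 14:tri, 15:vx, 16:vx, 17:vx, 18:tri, 19:tri, 20:tri, 21:tri edges: (14,2,c); (14,3,c); (14,6,c); (18,0,c); (18,15,c); (18,17,c); (19,1,c); (19,15,c); (19,16,c); (20,7,c); (20,16,c); (20,17,c); (21,15,c); (21,16,c); (21,17,c)
step 2: rule r1; match: 0->14, 1->2, 2->3, 3->6; deleted nodes 14; deleted edges (14,2,c); (14,3,c); (14,6,c); added nodes 22, 23, 24, 25, 26, 27, 28; added edges (25,2,c); (25,22,c); (25,24,c); (26,3,c); (26,22,c); (26,23,c); (27,6,c); (27,23,c); (27,24,c); (28,22,c); (28,23,c); (28,24,c); result: nodes: 0:vx, 1:vx, 2:vx, 3:vx, 6:vx, 7:vx, 9:vx, 15:vx, 16:vx, 17:vx, 18:tri, 19:tri, 20:tri, 21:tri, 22:vx, 23:vx, 24:vx, 25:tri, 26:tri, 27:tri, 28:tri edges: (18,0,c); (18,15,c); (18,17,c); (19,1,c); (19,15,c); (19,16,c); (20,7,c); (20,16,c); (20,17,c); (21,15,c); (21,16,c); (21,17,c); (25,2,c); (25,22,c); (25,24,c); (26,3,c); (26,22,c); (26,23,c); (27,6,c); (27,23,c); (27,24,c); (28,22,c); (28,23,c); (28,24,c)
final:
nodes: 0:vx, 1:vx, 2:vx, 3:vx, 6:vx, 7:vx, 9:vx, 15:vx, 16:vx, 17:vx, 18:tri, 19:tri, 20:tri, 21:tri, 22:vx, 23:vx, 24:vx, 25:tri, 26:tri, 27:tri, 28:tri
edges: (18,0,c); (18,15,c); (18,17,c); (19,1,c); (19,15,c); (19,16,c); (20,7,c); (20,16,c); (20,17,c); (21,15,c); (21,16,c); (21,17,c); (25,2,c); (25,22,c); (25,24,c); (26,3,c); (26,22,c); (26,23,c); (27,6,c); (27,23,c); (27,24,c); (28,22,c); (28,23,c); (28,24,c)


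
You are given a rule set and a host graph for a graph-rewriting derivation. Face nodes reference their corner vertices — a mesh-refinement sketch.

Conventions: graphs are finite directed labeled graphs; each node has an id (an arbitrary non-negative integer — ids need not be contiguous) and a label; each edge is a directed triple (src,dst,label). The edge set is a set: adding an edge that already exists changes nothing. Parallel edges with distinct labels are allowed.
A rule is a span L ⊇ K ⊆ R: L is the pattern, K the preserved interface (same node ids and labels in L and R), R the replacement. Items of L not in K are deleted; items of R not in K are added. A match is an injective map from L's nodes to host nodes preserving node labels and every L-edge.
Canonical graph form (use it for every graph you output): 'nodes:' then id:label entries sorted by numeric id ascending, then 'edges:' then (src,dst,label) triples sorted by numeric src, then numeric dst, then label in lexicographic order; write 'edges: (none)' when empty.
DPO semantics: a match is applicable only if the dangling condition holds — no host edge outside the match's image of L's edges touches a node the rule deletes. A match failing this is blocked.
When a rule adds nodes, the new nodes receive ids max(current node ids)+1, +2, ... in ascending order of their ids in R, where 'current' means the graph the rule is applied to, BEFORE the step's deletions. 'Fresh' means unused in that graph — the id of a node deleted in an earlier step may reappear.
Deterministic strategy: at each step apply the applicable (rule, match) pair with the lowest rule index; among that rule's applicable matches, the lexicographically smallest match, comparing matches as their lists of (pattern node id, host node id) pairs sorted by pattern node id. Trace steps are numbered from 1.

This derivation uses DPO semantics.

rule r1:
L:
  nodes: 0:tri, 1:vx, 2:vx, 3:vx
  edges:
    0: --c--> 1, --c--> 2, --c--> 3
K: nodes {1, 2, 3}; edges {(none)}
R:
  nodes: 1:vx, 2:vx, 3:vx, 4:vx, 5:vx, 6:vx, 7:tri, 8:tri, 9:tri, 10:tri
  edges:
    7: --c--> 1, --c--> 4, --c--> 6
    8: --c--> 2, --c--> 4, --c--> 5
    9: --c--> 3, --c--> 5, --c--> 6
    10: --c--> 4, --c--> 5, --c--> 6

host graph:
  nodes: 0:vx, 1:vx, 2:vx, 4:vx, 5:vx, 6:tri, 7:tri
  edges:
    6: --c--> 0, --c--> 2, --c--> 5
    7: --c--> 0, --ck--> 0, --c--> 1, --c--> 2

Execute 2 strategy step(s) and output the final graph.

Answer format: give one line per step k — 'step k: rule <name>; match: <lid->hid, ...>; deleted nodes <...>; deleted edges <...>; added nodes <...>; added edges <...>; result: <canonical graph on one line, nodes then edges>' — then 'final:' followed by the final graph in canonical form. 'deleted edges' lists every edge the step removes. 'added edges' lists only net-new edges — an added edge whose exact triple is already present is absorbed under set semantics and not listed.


step 1: rule r1; match: 0->6, 1->0, 2->2, 3->5; deleted nodes 6; deleted edges (6,0,c); (6,2,c); (6,5,c); added nodes 8, 9, 10, 11, 12, 13, 14; added edges (11,0,c); (11,8,c); (11,10,c); (12,2,c); (12,8,c); (12,9,c); (13,5,c); (13,9,c); (13,10,c); (14,8,c); (14,9,c); (14,10,c); result: nodes: 0:vx, 1:vx, 2:vx, 4:vx, 5:vx, 7:tri, 8:vx, 9:vx, 10:vx, 11:tri, 12:tri, 13:tri, 14:tri edges: (7,0,c); (7,0,ck); (7,1,c); (7,2,c); (11,0,c); (11,8,c); (11,10,c); (12,2,c); (12,8,c); (12,9,c); (13,5,c); (13,9,c); (13,10,c); (14,8,c); (14,9,c); (14,10,c)
step 2: rule r1; match: 0->11, 1->0, 2->8, 3->10; deleted nodes 11; deleted edges (11,0,c); (11,8,c); (11,10,c); added nodes 15, 16, 17, 18, 19, 20, 21; added edges (18,0,c); (18,15,c); (18,17,c); (19,8,c); (19,15,c); (19,16,c); (20,10,c); (20,16,c); (20,17,c); (21,15,c); (21,16,c); (21,17,c); result: nodes: 0:vx, 1:vx, 2:vx, 4:vx, 5:vx, 7:tri, 8:vx, 9:vx, 10:vx, 12:tri, 13:tri, 14:tri, 15:vx, 16:vx, 17:vx, 18:tri, 19:tri, 20:tri, 21:tri edges: (7,0,c); (7,0,ck); (7,1,c); (7,2,c); (12,2,c); (12,8,c); (12,9,c); (13,5,c); (13,9,c); (13,10,c); (14,8,c); (14,9,c); (14,10,c); (18,0,c); (18,15,c); (18,17,c); (19,8,c); (19,15,c); (19,16,c); (20,10,c); (20,16,c); (20,17,c); (21,15,c); (21,16,c); (21,17,c)
final:
nodes: 0:vx, 1:vx, 2:vx, 4:vx, 5:vx, 7:tri, 8:vx, 9:vx, 10:vx, 12:tri, 13:tri, 14:tri, 15:vx, 16:vx, 17:vx, 18:tri, 19:tri, 20:tri, 21:tri
edges: (7,0,c); (7,0,ck); (7,1,c); (7,2,c); (12,2,c); (12,8,c); (12,9,c); (13,5,c); (13,9,c); (13,10,c); (14,8,c); (14,9,c); (14,10,c); (18,0,c); (18,15,c); (18,17,c); (19,8,c); (19,15,c); (19,16,c); (20,10,c); (20,16,c); (20,17,c); (21,15,c); (21,16,c); (21,17,c)


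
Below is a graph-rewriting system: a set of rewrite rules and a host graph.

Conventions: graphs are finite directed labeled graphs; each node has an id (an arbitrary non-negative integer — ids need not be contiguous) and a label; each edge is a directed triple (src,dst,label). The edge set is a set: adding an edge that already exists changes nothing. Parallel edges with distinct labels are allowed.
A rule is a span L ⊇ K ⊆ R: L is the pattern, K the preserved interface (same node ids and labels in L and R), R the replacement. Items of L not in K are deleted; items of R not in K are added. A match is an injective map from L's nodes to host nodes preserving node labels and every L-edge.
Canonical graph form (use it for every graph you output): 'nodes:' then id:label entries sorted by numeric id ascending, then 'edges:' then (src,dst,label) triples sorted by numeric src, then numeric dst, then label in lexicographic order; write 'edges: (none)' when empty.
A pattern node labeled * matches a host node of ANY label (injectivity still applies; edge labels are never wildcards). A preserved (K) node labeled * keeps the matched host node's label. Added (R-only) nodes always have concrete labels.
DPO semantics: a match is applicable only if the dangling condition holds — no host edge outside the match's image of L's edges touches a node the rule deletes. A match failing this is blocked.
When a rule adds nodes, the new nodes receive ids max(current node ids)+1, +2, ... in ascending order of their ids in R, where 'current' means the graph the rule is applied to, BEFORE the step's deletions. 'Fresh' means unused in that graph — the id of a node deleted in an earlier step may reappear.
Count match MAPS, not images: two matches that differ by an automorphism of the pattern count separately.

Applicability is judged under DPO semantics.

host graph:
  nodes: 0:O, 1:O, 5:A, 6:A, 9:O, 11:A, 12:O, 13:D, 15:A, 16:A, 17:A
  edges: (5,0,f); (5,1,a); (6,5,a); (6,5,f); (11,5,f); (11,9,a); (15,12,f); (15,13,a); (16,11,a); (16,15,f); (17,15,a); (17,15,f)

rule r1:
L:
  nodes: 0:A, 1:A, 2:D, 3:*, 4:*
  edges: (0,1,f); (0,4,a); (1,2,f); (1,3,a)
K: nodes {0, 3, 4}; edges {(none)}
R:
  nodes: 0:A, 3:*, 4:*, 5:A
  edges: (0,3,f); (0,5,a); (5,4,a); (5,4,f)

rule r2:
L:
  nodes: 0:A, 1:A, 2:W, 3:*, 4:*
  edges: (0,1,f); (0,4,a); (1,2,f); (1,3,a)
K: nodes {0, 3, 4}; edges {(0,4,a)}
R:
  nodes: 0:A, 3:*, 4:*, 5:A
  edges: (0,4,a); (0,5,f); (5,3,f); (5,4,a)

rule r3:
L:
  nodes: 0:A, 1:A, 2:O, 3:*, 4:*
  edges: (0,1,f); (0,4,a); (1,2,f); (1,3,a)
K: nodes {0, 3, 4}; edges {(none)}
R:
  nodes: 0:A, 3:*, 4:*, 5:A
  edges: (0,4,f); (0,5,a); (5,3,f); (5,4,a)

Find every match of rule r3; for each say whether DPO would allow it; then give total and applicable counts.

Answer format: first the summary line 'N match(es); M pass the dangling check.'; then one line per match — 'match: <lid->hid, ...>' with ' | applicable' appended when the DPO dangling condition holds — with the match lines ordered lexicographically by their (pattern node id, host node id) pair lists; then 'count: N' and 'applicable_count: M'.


2 match(es); 0 pass the dangling check.
match: 0->11, 1->5, 2->0, 3->1, 4->9
match: 0->16, 1->15, 2->12, 3->13, 4->11
count: 2
applicable_count: 0


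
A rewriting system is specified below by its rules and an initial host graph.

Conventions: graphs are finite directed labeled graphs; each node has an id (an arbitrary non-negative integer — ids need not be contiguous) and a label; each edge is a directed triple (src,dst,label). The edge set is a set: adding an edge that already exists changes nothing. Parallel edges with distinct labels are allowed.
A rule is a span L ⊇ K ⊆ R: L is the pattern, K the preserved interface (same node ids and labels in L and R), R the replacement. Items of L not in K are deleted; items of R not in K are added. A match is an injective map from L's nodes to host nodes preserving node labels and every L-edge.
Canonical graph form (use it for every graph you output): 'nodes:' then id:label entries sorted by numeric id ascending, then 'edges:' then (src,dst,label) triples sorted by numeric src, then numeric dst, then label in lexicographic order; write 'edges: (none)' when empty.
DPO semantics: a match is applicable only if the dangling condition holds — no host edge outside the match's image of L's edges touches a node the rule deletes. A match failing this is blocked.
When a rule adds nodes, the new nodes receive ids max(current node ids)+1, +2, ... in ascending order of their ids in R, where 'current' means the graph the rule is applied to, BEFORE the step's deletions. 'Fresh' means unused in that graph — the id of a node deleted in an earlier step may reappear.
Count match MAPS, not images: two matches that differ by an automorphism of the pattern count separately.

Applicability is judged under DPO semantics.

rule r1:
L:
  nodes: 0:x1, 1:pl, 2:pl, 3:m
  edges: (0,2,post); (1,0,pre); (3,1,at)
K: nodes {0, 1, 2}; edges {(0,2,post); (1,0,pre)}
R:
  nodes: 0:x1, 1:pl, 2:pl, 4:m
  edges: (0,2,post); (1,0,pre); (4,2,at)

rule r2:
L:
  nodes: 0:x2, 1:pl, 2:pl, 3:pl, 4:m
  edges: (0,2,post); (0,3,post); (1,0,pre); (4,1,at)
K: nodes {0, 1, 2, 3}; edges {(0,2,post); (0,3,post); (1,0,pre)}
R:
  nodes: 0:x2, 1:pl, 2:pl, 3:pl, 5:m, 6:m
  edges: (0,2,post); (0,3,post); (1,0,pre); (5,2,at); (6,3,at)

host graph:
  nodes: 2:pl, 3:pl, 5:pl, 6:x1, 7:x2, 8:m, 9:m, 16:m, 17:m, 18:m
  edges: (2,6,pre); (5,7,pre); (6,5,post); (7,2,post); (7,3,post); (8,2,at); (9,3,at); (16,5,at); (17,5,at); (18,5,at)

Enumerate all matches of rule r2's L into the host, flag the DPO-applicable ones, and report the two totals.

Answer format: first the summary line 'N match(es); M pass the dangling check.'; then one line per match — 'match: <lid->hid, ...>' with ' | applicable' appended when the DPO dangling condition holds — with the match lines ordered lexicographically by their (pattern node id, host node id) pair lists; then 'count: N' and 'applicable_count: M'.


6 match(es); 6 pass the dangling check.
match: 0->7, 1->5, 2->2, 3->3, 4->16 | applicable
match: 0->7, 1->5, 2->2, 3->3, 4->17 | applicable
match: 0->7, 1->5, 2->2, 3->3, 4->18 | applicable
match: 0->7, 1->5, 2->3, 3->2, 4->16 | applicable
match: 0->7, 1->5, 2->3, 3->2, 4->17 | applicable
match: 0->7, 1->5, 2->3, 3->2, 4->18 | applicable
count: 6
applicable_count: 6


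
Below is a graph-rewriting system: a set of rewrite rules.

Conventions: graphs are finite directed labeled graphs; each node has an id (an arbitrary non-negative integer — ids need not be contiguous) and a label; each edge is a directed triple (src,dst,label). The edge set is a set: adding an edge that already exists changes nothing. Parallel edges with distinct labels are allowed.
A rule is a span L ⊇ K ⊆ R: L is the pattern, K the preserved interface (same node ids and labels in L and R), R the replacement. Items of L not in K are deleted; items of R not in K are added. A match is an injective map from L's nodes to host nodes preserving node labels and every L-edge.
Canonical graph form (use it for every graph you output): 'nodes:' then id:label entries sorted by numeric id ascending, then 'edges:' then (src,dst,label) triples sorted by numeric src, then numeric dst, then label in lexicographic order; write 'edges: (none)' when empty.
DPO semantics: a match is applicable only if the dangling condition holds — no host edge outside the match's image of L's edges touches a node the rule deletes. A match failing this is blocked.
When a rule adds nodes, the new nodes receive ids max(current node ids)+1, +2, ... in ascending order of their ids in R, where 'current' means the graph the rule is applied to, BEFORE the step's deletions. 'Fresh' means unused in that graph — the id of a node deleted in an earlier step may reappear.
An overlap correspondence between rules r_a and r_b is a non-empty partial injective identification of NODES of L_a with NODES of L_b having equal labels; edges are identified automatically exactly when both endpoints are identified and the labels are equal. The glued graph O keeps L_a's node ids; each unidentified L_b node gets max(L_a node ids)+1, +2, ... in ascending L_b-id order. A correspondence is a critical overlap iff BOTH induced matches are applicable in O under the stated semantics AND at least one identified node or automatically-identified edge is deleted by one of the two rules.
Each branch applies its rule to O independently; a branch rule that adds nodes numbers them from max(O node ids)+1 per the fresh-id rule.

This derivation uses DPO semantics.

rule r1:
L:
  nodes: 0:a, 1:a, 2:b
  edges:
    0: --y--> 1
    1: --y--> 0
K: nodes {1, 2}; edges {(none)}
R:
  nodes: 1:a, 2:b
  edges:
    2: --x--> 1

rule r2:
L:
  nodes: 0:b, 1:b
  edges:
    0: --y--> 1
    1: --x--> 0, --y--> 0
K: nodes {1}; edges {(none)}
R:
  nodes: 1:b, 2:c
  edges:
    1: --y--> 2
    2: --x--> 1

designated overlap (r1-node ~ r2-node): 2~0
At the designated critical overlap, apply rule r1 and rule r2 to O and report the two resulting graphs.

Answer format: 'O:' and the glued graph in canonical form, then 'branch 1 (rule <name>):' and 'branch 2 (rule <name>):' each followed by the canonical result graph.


O:
nodes: 0:a, 1:a, 2:b, 3:b
edges: (0,1,y); (1,0,y); (2,3,y); (3,2,x); (3,2,y)
branch 1 (rule r1):
nodes: 1:a, 2:b, 3:b
edges: (2,1,x); (2,3,y); (3,2,x); (3,2,y)
branch 2 (rule r2):
nodes: 0:a, 1:a, 3:b, 4:c
edges: (0,1,y); (1,0,y); (3,4,y); (4,3,x)
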